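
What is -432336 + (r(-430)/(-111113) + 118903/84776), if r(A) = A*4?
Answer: -4072468844203409/9419715688 ≈ -4.3233e+5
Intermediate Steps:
r(A) = 4*A
-432336 + (r(-430)/(-111113) + 118903/84776) = -432336 + ((4*(-430))/(-111113) + 118903/84776) = -432336 + (-1720*(-1/111113) + 118903*(1/84776)) = -432336 + (1720/111113 + 118903/84776) = -432336 + 13357483759/9419715688 = -4072468844203409/9419715688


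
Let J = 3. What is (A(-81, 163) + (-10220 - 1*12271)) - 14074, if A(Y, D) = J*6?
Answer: -36547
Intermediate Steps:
A(Y, D) = 18 (A(Y, D) = 3*6 = 18)
(A(-81, 163) + (-10220 - 1*12271)) - 14074 = (18 + (-10220 - 1*12271)) - 14074 = (18 + (-10220 - 12271)) - 14074 = (18 - 22491) - 14074 = -22473 - 14074 = -36547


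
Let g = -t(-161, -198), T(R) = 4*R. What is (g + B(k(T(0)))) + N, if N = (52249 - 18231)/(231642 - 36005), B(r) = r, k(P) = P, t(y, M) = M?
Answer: 38770144/195637 ≈ 198.17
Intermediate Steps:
g = 198 (g = -1*(-198) = 198)
N = 34018/195637 ≈ 0.17388
(g + B(k(T(0)))) + N = (198 + 4*0) + 34018/195637 = (198 + 0) + 34018/195637 = 198 + 34018/195637 = 38770144/195637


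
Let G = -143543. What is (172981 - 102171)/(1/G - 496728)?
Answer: -2032855966/14260365461 ≈ -0.14255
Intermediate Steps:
(172981 - 102171)/(1/G - 496728) = (172981 - 102171)/(1/(-143543) - 496728) = 70810/(-1/143543 - 496728) = 70810/(-71301827305/143543) = 70810*(-143543/71301827305) = -2032855966/14260365461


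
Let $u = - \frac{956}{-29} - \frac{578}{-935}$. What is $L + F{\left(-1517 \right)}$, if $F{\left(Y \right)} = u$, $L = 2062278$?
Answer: $\frac{3289386976}{1595} \approx 2.0623 \cdot 10^{6}$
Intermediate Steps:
$u = \frac{53566}{1595}$ ($u = \left(-956\right) \left(- \frac{1}{29}\right) - - \frac{34}{55} = \frac{956}{29} + \frac{34}{55} = \frac{53566}{1595} \approx 33.584$)
$F{\left(Y \right)} = \frac{53566}{1595}$
$L + F{\left(-1517 \right)} = 2062278 + \frac{53566}{1595} = \frac{3289386976}{1595}$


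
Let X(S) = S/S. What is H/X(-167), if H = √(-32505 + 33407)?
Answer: √902 ≈ 30.033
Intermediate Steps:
H = √902 ≈ 30.033
X(S) = 1
H/X(-167) = √902/1 = √902*1 = √902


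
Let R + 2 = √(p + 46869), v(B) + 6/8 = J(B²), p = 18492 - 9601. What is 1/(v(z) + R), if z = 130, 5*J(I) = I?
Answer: 54036/181600921 - 64*√3485/181600921 ≈ 0.00027675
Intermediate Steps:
p = 8891
J(I) = I/5
v(B) = -¾ + B²/5
R = -2 + 4*√3485 (R = -2 + √(8891 + 46869) = -2 + √55760 = -2 + 4*√3485 ≈ 234.14)
1/(v(z) + R) = 1/((-¾ + (⅕)*130²) + (-2 + 4*√3485)) = 1/((-¾ + (⅕)*16900) + (-2 + 4*√3485)) = 1/((-¾ + 3380) + (-2 + 4*√3485)) = 1/(13517/4 + (-2 + 4*√3485)) = 1/(13509/4 + 4*√3485)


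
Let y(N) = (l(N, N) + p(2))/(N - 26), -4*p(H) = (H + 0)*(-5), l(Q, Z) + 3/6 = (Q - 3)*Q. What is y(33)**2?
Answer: 984064/49 ≈ 20083.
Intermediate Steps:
l(Q, Z) = -1/2 + Q*(-3 + Q) (l(Q, Z) = -1/2 + (Q - 3)*Q = -1/2 + (-3 + Q)*Q = -1/2 + Q*(-3 + Q))
p(H) = 5*H/4 (p(H) = -(H + 0)*(-5)/4 = -H*(-5)/4 = -(-5)*H/4 = 5*H/4)
y(N) = (2 + N**2 - 3*N)/(-26 + N) (y(N) = ((-1/2 + N**2 - 3*N) + (5/4)*2)/(N - 26) = ((-1/2 + N**2 - 3*N) + 5/2)/(-26 + N) = (2 + N**2 - 3*N)/(-26 + N))
y(33)**2 = ((2 + 33**2 - 3*33)/(-26 + 33))**2 = ((2 + 1089 - 99)/7)**2 = ((1/7)*992)**2 = (992/7)**2 = 984064/49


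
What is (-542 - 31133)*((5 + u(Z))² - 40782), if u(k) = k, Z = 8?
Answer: 1286416775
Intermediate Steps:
(-542 - 31133)*((5 + u(Z))² - 40782) = (-542 - 31133)*((5 + 8)² - 40782) = -31675*(13² - 40782) = -31675*(169 - 40782) = -31675*(-40613) = 1286416775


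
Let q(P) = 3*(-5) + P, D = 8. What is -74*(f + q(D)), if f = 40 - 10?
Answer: -1702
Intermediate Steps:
f = 30
q(P) = -15 + P
-74*(f + q(D)) = -74*(30 + (-15 + 8)) = -74*(30 - 7) = -74*23 = -1702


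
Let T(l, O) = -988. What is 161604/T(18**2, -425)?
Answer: -40401/247 ≈ -163.57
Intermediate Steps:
161604/T(18**2, -425) = 161604/(-988) = 161604*(-1/988) = -40401/247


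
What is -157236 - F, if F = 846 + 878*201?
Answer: -334560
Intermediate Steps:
F = 177324 (F = 846 + 176478 = 177324)
-157236 - F = -157236 - 1*177324 = -157236 - 177324 = -334560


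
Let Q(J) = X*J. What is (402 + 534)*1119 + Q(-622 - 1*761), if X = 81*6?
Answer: 375246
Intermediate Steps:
X = 486
Q(J) = 486*J
(402 + 534)*1119 + Q(-622 - 1*761) = (402 + 534)*1119 + 486*(-622 - 1*761) = 936*1119 + 486*(-622 - 761) = 1047384 + 486*(-1383) = 1047384 - 672138 = 375246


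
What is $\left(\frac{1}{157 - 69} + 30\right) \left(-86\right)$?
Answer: $- \frac{113563}{44} \approx -2581.0$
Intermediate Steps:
$\left(\frac{1}{157 - 69} + 30\right) \left(-86\right) = \left(\frac{1}{88} + 30\right) \left(-86\right) = \frac{2641}{88} \left(-86\right) = - \frac{113563}{44}$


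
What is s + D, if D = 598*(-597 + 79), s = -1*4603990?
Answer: -4913754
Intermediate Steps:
s = -4603990
D = -309764 (D = 598*(-518) = -309764)
s + D = -4603990 - 309764 = -4913754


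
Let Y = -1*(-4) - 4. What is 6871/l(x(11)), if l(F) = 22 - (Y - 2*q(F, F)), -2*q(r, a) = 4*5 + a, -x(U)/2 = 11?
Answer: 6871/24 ≈ 286.29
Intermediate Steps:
x(U) = -22 (x(U) = -2*11 = -22)
Y = 0 (Y = 4 - 4 = 0)
q(r, a) = -10 - a/2 (q(r, a) = -(4*5 + a)/2 = -(20 + a)/2 = -10 - a/2)
l(F) = 2 - F (l(F) = 22 - (0 - 2*(-10 - F/2)) = 22 - (0 + (20 + F)) = 22 - (20 + F) = 22 + (-20 - F) = 2 - F)
6871/l(x(11)) = 6871/(2 - 1*(-22)) = 6871/(2 + 22) = 6871/24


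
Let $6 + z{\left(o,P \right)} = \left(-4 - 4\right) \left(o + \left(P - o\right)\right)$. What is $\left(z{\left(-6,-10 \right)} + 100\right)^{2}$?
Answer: $30276$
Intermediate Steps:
$z{\left(o,P \right)} = -6 - 8 P$ ($z{\left(o,P \right)} = -6 + \left(-4 - 4\right) \left(o + \left(P - o\right)\right) = -6 - 8 P$)
$\left(z{\left(-6,-10 \right)} + 100\right)^{2} = \left(\left(-6 - -80\right) + 100\right)^{2} = \left(\left(-6 + 80\right) + 100\right)^{2} = \left(74 + 100\right)^{2} = 174^{2} = 30276$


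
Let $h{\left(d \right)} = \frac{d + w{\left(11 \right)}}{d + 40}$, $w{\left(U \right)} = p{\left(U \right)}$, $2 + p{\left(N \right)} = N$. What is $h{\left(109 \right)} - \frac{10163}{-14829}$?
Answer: $\frac{3264109}{2209521} \approx 1.4773$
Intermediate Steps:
$p{\left(N \right)} = -2 + N$
$w{\left(U \right)} = -2 + U$
$h{\left(d \right)} = \frac{9 + d}{40 + d}$ ($h{\left(d \right)} = \frac{d + \left(-2 + 11\right)}{d + 40} = \frac{d + 9}{40 + d} = \frac{9 + d}{40 + d}$)
$h{\left(109 \right)} - \frac{10163}{-14829} = \frac{9 + 109}{40 + 109} - \frac{10163}{-14829} = \frac{1}{149} \cdot 118 - 10163 \left(- \frac{1}{14829}\right) = \frac{1}{149} \cdot 118 - - \frac{10163}{14829} = \frac{118}{149} + \frac{10163}{14829} = \frac{3264109}{2209521}$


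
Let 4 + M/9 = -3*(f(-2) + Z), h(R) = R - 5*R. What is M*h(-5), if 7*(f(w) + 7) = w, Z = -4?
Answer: 37620/7 ≈ 5374.3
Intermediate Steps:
f(w) = -7 + w/7
h(R) = -4*R
M = 1881/7 (M = -36 + 9*(-3*((-7 + (1/7)*(-2)) - 4)) = -36 + 9*(-3*((-7 - 2/7) - 4)) = -36 + 9*(-3*(-51/7 - 4)) = -36 + 9*(-3*(-79/7)) = -36 + 9*(237/7) = -36 + 2133/7 = 1881/7 ≈ 268.71)
M*h(-5) = 1881*(-4*(-5))/7 = (1881/7)*20 = 37620/7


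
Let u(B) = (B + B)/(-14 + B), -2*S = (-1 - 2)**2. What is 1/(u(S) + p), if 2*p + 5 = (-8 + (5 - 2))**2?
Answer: 37/388 ≈ 0.095361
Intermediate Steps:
S = -9/2 (S = -(-1 - 2)**2/2 = -1/2*(-3)**2 = -1/2*9 = -9/2 ≈ -4.5000)
u(B) = 2*B/(-14 + B) (u(B) = (2*B)/(-14 + B) = 2*B/(-14 + B))
p = 10 (p = -5/2 + (-8 + (5 - 2))**2/2 = -5/2 + (-8 + 3)**2/2 = -5/2 + (1/2)*(-5)**2 = -5/2 + (1/2)*25 = -5/2 + 25/2 = 10)
1/(u(S) + p) = 1/(2*(-9/2)/(-14 - 9/2) + 10) = 1/(2*(-9/2)/(-37/2) + 10) = 1/(2*(-9/2)*(-2/37) + 10) = 1/(18/37 + 10) = 1/(388/37) = 37/388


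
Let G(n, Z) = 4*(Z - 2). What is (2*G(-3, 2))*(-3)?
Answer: 0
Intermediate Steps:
G(n, Z) = -8 + 4*Z (G(n, Z) = 4*(-2 + Z) = -8 + 4*Z)
(2*G(-3, 2))*(-3) = (2*(-8 + 4*2))*(-3) = (2*(-8 + 8))*(-3) = (2*0)*(-3) = 0*(-3) = 0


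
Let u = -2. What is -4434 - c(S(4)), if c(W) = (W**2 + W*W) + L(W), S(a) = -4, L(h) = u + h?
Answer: -4460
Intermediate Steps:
L(h) = -2 + h
c(W) = -2 + W + 2*W**2 (c(W) = (W**2 + W*W) + (-2 + W) = (W**2 + W**2) + (-2 + W) = 2*W**2 + (-2 + W) = -2 + W + 2*W**2)
-4434 - c(S(4)) = -4434 - (-2 - 4 + 2*(-4)**2) = -4434 - (-2 - 4 + 2*16) = -4434 - (-2 - 4 + 32) = -4434 - 1*26 = -4434 - 26 = -4460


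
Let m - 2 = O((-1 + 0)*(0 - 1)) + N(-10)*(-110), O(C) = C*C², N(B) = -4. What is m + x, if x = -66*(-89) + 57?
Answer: 6374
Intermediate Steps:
O(C) = C³
x = 5931 (x = 5874 + 57 = 5931)
m = 443 (m = 2 + (((-1 + 0)*(0 - 1))³ - 4*(-110)) = 2 + ((-1*(-1))³ + 440) = 2 + (1³ + 440) = 2 + (1 + 440) = 2 + 441 = 443)
m + x = 443 + 5931 = 6374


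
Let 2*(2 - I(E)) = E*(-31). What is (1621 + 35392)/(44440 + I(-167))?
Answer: 74026/83707 ≈ 0.88435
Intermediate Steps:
I(E) = 2 + 31*E/2 (I(E) = 2 - E*(-31)/2 = 2 - (-31)*E/2 = 2 + 31*E/2)
(1621 + 35392)/(44440 + I(-167)) = (1621 + 35392)/(44440 + (2 + (31/2)*(-167))) = 37013/(44440 + (2 - 5177/2)) = 37013/(44440 - 5173/2) = 37013/(83707/2) = 37013*(2/83707) = 74026/83707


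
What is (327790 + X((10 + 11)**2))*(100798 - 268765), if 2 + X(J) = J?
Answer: -55131640443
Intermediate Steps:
X(J) = -2 + J
(327790 + X((10 + 11)**2))*(100798 - 268765) = (327790 + (-2 + (10 + 11)**2))*(100798 - 268765) = (327790 + (-2 + 21**2))*(-167967) = (327790 + (-2 + 441))*(-167967) = (327790 + 439)*(-167967) = 328229*(-167967) = -55131640443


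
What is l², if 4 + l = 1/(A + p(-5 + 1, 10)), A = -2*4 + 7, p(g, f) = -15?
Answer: 4225/256 ≈ 16.504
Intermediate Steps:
A = -1 (A = -8 + 7 = -1)
l = -65/16 (l = -4 + 1/(-1 - 15) = -4 + 1/(-16) = -4 - 1/16 = -65/16 ≈ -4.0625)
l² = (-65/16)² = 4225/256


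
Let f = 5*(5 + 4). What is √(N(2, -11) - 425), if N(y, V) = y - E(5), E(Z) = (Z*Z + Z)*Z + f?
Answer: I*√618 ≈ 24.86*I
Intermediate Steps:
f = 45 (f = 5*9 = 45)
E(Z) = 45 + Z*(Z + Z²) (E(Z) = (Z*Z + Z)*Z + 45 = (Z² + Z)*Z + 45 = (Z + Z²)*Z + 45 = Z*(Z + Z²) + 45 = 45 + Z*(Z + Z²))
N(y, V) = -195 + y (N(y, V) = y - (45 + 5² + 5³) = y - (45 + 25 + 125) = y - 1*195 = y - 195 = -195 + y)
√(N(2, -11) - 425) = √((-195 + 2) - 425) = √(-193 - 425) = √(-618) = I*√618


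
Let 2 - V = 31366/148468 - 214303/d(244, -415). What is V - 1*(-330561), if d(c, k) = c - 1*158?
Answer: 531565600494/1596031 ≈ 3.3305e+5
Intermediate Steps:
d(c, k) = -158 + c (d(c, k) = c - 158 = -158 + c)
V = 3979997103/1596031 (V = 2 - (31366/148468 - 214303/(-158 + 244)) = 2 - (31366*(1/148468) - 214303/86) = 2 - (15683/74234 - 214303*1/86) = 2 - (15683/74234 - 214303/86) = 2 - 1*(-3976805041/1596031) = 2 + 3976805041/1596031 = 3979997103/1596031 ≈ 2493.7)
V - 1*(-330561) = 3979997103/1596031 - 1*(-330561) = 3979997103/1596031 + 330561 = 531565600494/1596031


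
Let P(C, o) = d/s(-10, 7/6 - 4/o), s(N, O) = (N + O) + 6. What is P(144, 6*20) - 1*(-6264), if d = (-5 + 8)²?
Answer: 269217/43 ≈ 6260.9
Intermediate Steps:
s(N, O) = 6 + N + O
d = 9 (d = 3² = 9)
P(C, o) = 9/(-17/6 - 4/o) (P(C, o) = 9/(6 - 10 + (7/6 - 4/o)) = 9/(-17/6 - 4/o))
P(144, 6*20) - 1*(-6264) = 54*(6*20)/(-24 - 102*20) - 1*(-6264) = 54*120/(-24 - 17*120) + 6264 = 54*120/(-24 - 2040) + 6264 = 54*120/(-2064) + 6264 = 54*120*(-1/2064) + 6264 = -135/43 + 6264 = 269217/43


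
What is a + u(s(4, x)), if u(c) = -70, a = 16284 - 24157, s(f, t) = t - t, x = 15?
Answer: -7943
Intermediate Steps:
s(f, t) = 0
a = -7873
a + u(s(4, x)) = -7873 - 70 = -7943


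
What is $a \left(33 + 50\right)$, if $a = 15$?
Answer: $1245$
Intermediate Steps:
$a \left(33 + 50\right) = 15 \left(33 + 50\right) = 15 \cdot 83 = 1245$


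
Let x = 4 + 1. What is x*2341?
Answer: 11705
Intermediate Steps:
x = 5
x*2341 = 5*2341 = 11705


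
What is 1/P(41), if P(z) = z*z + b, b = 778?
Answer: 1/2459 ≈ 0.00040667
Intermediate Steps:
P(z) = 778 + z² (P(z) = z*z + 778 = z² + 778 = 778 + z²)
1/P(41) = 1/(778 + 41²) = 1/(778 + 1681) = 1/2459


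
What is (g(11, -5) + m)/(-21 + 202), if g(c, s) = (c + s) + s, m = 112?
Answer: 113/181 ≈ 0.62431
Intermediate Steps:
g(c, s) = c + 2*s
(g(11, -5) + m)/(-21 + 202) = ((11 + 2*(-5)) + 112)/(-21 + 202) = ((11 - 10) + 112)/181 = (1 + 112)*(1/181) = 113*(1/181) = 113/181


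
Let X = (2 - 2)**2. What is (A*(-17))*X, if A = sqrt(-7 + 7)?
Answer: 0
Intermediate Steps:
A = 0 (A = sqrt(0) = 0)
X = 0 (X = 0**2 = 0)
(A*(-17))*X = (0*(-17))*0 = 0*0 = 0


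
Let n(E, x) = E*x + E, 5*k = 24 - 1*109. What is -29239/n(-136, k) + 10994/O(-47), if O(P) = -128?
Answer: -216137/2176 ≈ -99.328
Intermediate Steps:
k = -17 (k = (24 - 1*109)/5 = (24 - 109)/5 = (⅕)*(-85) = -17)
n(E, x) = E + E*x
-29239/n(-136, k) + 10994/O(-47) = -29239*(-1/(136*(1 - 17))) + 10994/(-128) = -29239/((-136*(-16))) + 10994*(-1/128) = -29239/2176 - 5497/64 = -216137/2176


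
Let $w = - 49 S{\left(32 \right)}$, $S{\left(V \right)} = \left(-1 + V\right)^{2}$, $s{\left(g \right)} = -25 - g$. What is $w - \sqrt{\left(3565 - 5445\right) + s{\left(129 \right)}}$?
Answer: $-47089 - 3 i \sqrt{226} \approx -47089.0 - 45.1 i$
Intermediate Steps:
$w = -47089$ ($w = - 49 \left(-1 + 32\right)^{2} = - 49 \cdot 31^{2} = \left(-49\right) 961 = -47089$)
$w - \sqrt{\left(3565 - 5445\right) + s{\left(129 \right)}} = -47089 - \sqrt{\left(3565 - 5445\right) - 154} = -47089 - \sqrt{-1880 - 154} = -47089 - \sqrt{-2034} = -47089 - 3 i \sqrt{226}$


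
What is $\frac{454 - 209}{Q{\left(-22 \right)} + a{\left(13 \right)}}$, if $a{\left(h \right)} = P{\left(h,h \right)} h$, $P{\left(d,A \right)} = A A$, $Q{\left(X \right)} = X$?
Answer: $\frac{49}{435} \approx 0.11264$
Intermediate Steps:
$P{\left(d,A \right)} = A^{2}$
$a{\left(h \right)} = h^{3}$ ($a{\left(h \right)} = h^{2} h = h^{3}$)
$\frac{454 - 209}{Q{\left(-22 \right)} + a{\left(13 \right)}} = \frac{454 - 209}{-22 + 13^{3}} = \frac{245}{-22 + 2197} = \frac{245}{2175} = 245 \cdot \frac{1}{2175} = \frac{49}{435}$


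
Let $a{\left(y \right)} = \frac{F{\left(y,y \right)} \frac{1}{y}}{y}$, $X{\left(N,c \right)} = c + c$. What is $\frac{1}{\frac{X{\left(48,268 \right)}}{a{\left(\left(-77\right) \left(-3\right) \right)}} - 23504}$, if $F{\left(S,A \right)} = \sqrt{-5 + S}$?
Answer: $\frac{165997}{25560022576450} + \frac{3575187 \sqrt{226}}{102240090305800} \approx 5.3219 \cdot 10^{-7}$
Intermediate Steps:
$X{\left(N,c \right)} = 2 c$
$a{\left(y \right)} = \frac{\sqrt{-5 + y}}{y^{2}}$ ($a{\left(y \right)} = \frac{\sqrt{-5 + y} \frac{1}{y}}{y} = \frac{\frac{1}{y} \sqrt{-5 + y}}{y} = \frac{\sqrt{-5 + y}}{y^{2}}$)
$\frac{1}{\frac{X{\left(48,268 \right)}}{a{\left(\left(-77\right) \left(-3\right) \right)}} - 23504} = \frac{1}{\frac{2 \cdot 268}{\frac{1}{53361} \sqrt{-5 - -231}} - 23504} = \frac{1}{\frac{536}{\frac{1}{53361} \sqrt{-5 + 231}} - 23504} = \frac{1}{\frac{536}{\frac{1}{53361} \sqrt{226}} - 23504} = \frac{1}{536 \frac{53361 \sqrt{226}}{226} - 23504} = \frac{1}{\frac{14300748 \sqrt{226}}{113} - 23504} = \frac{1}{-23504 + \frac{14300748 \sqrt{226}}{113}}$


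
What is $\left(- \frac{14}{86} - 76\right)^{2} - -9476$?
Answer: $\frac{28246749}{1849} \approx 15277.0$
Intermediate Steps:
$\left(- \frac{14}{86} - 76\right)^{2} - -9476 = \left(\left(-14\right) \frac{1}{86} - 76\right)^{2} + 9476 = \left(- \frac{7}{43} - 76\right)^{2} + 9476 = \left(- \frac{3275}{43}\right)^{2} + 9476 = \frac{10725625}{1849} + 9476 = \frac{28246749}{1849}$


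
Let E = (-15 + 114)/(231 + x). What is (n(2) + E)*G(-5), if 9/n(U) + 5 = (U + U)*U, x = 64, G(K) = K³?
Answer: -24600/59 ≈ -416.95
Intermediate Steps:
n(U) = 9/(-5 + 2*U²) (n(U) = 9/(-5 + (U + U)*U) = 9/(-5 + (2*U)*U) = 9/(-5 + 2*U²))
E = 99/295 (E = (-15 + 114)/(231 + 64) = 99/295 ≈ 0.33559)
(n(2) + E)*G(-5) = (9/(-5 + 2*2²) + 99/295)*(-5)³ = (9/(-5 + 2*4) + 99/295)*(-125) = (9/(-5 + 8) + 99/295)*(-125) = (9/3 + 99/295)*(-125) = (9*(⅓) + 99/295)*(-125) = (3 + 99/295)*(-125) = (984/295)*(-125) = -24600/59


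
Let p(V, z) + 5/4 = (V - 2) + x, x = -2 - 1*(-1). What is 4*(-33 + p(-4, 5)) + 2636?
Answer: 2471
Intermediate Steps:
x = -1 (x = -2 + 1 = -1)
p(V, z) = -17/4 + V (p(V, z) = -5/4 + ((V - 2) - 1) = -5/4 + ((-2 + V) - 1) = -5/4 + (-3 + V) = -17/4 + V)
4*(-33 + p(-4, 5)) + 2636 = 4*(-33 + (-17/4 - 4)) + 2636 = 4*(-33 - 33/4) + 2636 = 4*(-165/4) + 2636 = -165 + 2636 = 2471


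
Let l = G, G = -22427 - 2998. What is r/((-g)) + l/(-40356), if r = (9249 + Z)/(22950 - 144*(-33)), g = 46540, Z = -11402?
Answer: 47922946777/76065813720 ≈ 0.63002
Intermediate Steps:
r = -2153/27702 (r = (9249 - 11402)/(22950 - 144*(-33)) = -2153/(22950 + 4752) = -2153/27702 ≈ -0.077720)
G = -25425
l = -25425
r/((-g)) + l/(-40356) = -2153/(27702*((-1*46540))) - 25425/(-40356) = -2153/27702/(-46540) - 25425*(-1/40356) = -2153/27702*(-1/46540) + 2825/4484 = 2153/1289251080 + 2825/4484 = 47922946777/76065813720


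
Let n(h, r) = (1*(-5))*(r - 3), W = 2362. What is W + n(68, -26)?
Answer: 2507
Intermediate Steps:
n(h, r) = 15 - 5*r (n(h, r) = -5*(-3 + r) = 15 - 5*r)
W + n(68, -26) = 2362 + (15 - 5*(-26)) = 2362 + (15 + 130) = 2362 + 145 = 2507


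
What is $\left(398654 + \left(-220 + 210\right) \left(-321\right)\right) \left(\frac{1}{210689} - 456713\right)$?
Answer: $- \frac{38669124393797184}{210689} \approx -1.8354 \cdot 10^{11}$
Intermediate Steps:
$\left(398654 + \left(-220 + 210\right) \left(-321\right)\right) \left(\frac{1}{210689} - 456713\right) = \left(398654 - -3210\right) \left(\frac{1}{210689} - 456713\right) = \left(398654 + 3210\right) \left(- \frac{96224405256}{210689}\right) = 401864 \left(- \frac{96224405256}{210689}\right) = - \frac{38669124393797184}{210689}$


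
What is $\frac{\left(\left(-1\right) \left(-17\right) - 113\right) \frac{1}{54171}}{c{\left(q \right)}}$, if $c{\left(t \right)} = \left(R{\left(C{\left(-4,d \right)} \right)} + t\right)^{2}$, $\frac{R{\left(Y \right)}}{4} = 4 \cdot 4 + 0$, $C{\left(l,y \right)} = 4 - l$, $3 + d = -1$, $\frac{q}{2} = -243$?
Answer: $- \frac{8}{803915697} \approx -9.9513 \cdot 10^{-9}$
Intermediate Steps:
$q = -486$ ($q = 2 \left(-243\right) = -486$)
$d = -4$ ($d = -3 - 1 = -4$)
$R{\left(Y \right)} = 64$ ($R{\left(Y \right)} = 4 \left(4 \cdot 4 + 0\right) = 4 \left(16 + 0\right) = 4 \cdot 16 = 64$)
$c{\left(t \right)} = \left(64 + t\right)^{2}$
$\frac{\left(\left(-1\right) \left(-17\right) - 113\right) \frac{1}{54171}}{c{\left(q \right)}} = \frac{\left(\left(-1\right) \left(-17\right) - 113\right) \frac{1}{54171}}{\left(64 - 486\right)^{2}} = \frac{\left(17 - 113\right) \frac{1}{54171}}{\left(-422\right)^{2}} = \frac{\left(-96\right) \frac{1}{54171}}{178084} = \left(- \frac{32}{18057}\right) \frac{1}{178084} = - \frac{8}{803915697}$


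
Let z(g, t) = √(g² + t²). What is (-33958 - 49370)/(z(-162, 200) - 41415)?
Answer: 3451029120/1715135981 + 166656*√16561/1715135981 ≈ 2.0246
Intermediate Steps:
(-33958 - 49370)/(z(-162, 200) - 41415) = (-33958 - 49370)/(√((-162)² + 200²) - 41415) = -83328/(√(26244 + 40000) - 41415) = -83328/(√66244 - 41415) = -83328/(2*√16561 - 41415) = -83328/(-41415 + 2*√16561)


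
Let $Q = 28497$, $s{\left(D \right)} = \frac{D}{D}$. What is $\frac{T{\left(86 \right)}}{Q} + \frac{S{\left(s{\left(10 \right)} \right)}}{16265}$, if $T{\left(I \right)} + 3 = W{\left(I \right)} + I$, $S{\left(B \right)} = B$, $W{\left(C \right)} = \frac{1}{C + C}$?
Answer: $\frac{79038963}{26574212420} \approx 0.0029743$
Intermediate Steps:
$W{\left(C \right)} = \frac{1}{2 C}$
$s{\left(D \right)} = 1$
$T{\left(I \right)} = -3 + I + \frac{1}{2 I}$ ($T{\left(I \right)} = -3 + \left(\frac{1}{2 I} + I\right) = -3 + \left(I + \frac{1}{2 I}\right) = -3 + I + \frac{1}{2 I}$)
$\frac{T{\left(86 \right)}}{Q} + \frac{S{\left(s{\left(10 \right)} \right)}}{16265} = \frac{-3 + 86 + \frac{1}{2 \cdot 86}}{28497} + 1 \cdot \frac{1}{16265} = \left(-3 + 86 + \frac{1}{2} \cdot \frac{1}{86}\right) \frac{1}{28497} + 1 \cdot \frac{1}{16265} = \left(-3 + 86 + \frac{1}{172}\right) \frac{1}{28497} + \frac{1}{16265} = \frac{14277}{172} \cdot \frac{1}{28497} + \frac{1}{16265} = \frac{4759}{1633828} + \frac{1}{16265} = \frac{79038963}{26574212420}$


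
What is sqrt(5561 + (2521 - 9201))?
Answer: I*sqrt(1119) ≈ 33.451*I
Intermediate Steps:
sqrt(5561 + (2521 - 9201)) = sqrt(5561 - 6680) = sqrt(-1119) = I*sqrt(1119)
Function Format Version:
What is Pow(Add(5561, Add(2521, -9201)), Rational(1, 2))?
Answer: Mul(I, Pow(1119, Rational(1, 2))) ≈ Mul(33.451, I)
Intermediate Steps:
Pow(Add(5561, Add(2521, -9201)), Rational(1, 2)) = Pow(Add(5561, -6680), Rational(1, 2)) = Pow(-1119, Rational(1, 2)) = Mul(I, Pow(1119, Rational(1, 2)))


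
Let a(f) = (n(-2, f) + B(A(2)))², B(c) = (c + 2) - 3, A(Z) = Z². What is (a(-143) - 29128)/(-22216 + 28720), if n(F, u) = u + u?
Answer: 16987/2168 ≈ 7.8353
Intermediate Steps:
n(F, u) = 2*u
B(c) = -1 + c (B(c) = (2 + c) - 3 = -1 + c)
a(f) = (3 + 2*f)² (a(f) = (2*f + (-1 + 2²))² = (2*f + (-1 + 4))² = (2*f + 3)² = (3 + 2*f)²)
(a(-143) - 29128)/(-22216 + 28720) = ((3 + 2*(-143))² - 29128)/(-22216 + 28720) = ((3 - 286)² - 29128)/6504 = ((-283)² - 29128)*(1/6504) = (80089 - 29128)*(1/6504) = 50961*(1/6504) = 16987/2168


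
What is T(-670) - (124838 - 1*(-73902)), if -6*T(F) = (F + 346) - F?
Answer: -596393/3 ≈ -1.9880e+5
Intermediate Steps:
T(F) = -173/3 (T(F) = -((F + 346) - F)/6 = -((346 + F) - F)/6 = -⅙*346 = -173/3)
T(-670) - (124838 - 1*(-73902)) = -173/3 - (124838 - 1*(-73902)) = -173/3 - (124838 + 73902) = -173/3 - 1*198740 = -173/3 - 198740 = -596393/3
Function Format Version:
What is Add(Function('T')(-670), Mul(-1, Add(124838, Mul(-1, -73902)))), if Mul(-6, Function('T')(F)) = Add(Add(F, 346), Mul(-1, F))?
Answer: Rational(-596393, 3) ≈ -1.9880e+5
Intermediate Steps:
Function('T')(F) = Rational(-173, 3) (Function('T')(F) = Mul(Rational(-1, 6), Add(Add(F, 346), Mul(-1, F))) = Mul(Rational(-1, 6), Add(Add(346, F), Mul(-1, F))) = Mul(Rational(-1, 6), 346) = Rational(-173, 3))
Add(Function('T')(-670), Mul(-1, Add(124838, Mul(-1, -73902)))) = Add(Rational(-173, 3), Mul(-1, Add(124838, Mul(-1, -73902)))) = Add(Rational(-173, 3), Mul(-1, Add(124838, 73902))) = Add(Rational(-173, 3), Mul(-1, 198740)) = Add(Rational(-173, 3), -198740) = Rational(-596393, 3)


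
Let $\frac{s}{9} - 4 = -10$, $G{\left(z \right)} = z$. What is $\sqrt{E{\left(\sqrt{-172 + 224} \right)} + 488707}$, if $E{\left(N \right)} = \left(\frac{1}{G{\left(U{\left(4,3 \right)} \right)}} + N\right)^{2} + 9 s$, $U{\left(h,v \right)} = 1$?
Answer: $\sqrt{488274 + 4 \sqrt{13}} \approx 698.78$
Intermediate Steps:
$s = -54$ ($s = 36 + 9 \left(-10\right) = 36 - 90 = -54$)
$E{\left(N \right)} = -486 + \left(1 + N\right)^{2}$ ($E{\left(N \right)} = \left(1^{-1} + N\right)^{2} + 9 \left(-54\right) = \left(1 + N\right)^{2} - 486 = -486 + \left(1 + N\right)^{2}$)
$\sqrt{E{\left(\sqrt{-172 + 224} \right)} + 488707} = \sqrt{\left(-486 + \left(1 + \sqrt{-172 + 224}\right)^{2}\right) + 488707} = \sqrt{\left(-486 + \left(1 + \sqrt{52}\right)^{2}\right) + 488707} = \sqrt{\left(-486 + \left(1 + 2 \sqrt{13}\right)^{2}\right) + 488707} = \sqrt{488221 + \left(1 + 2 \sqrt{13}\right)^{2}}$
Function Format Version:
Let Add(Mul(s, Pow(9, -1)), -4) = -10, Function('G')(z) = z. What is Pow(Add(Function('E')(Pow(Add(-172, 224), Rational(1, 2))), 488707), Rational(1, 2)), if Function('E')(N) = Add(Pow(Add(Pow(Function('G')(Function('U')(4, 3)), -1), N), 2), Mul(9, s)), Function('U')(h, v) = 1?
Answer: Pow(Add(488274, Mul(4, Pow(13, Rational(1, 2)))), Rational(1, 2)) ≈ 698.78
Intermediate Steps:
s = -54 (s = Add(36, Mul(9, -10)) = Add(36, -90) = -54)
Function('E')(N) = Add(-486, Pow(Add(1, N), 2)) (Function('E')(N) = Add(Pow(Add(Pow(1, -1), N), 2), Mul(9, -54)) = Add(Pow(Add(1, N), 2), -486) = Add(-486, Pow(Add(1, N), 2)))
Pow(Add(Function('E')(Pow(Add(-172, 224), Rational(1, 2))), 488707), Rational(1, 2)) = Pow(Add(Add(-486, Pow(Add(1, Pow(Add(-172, 224), Rational(1, 2))), 2)), 488707), Rational(1, 2)) = Pow(Add(Add(-486, Pow(Add(1, Pow(52, Rational(1, 2))), 2)), 488707), Rational(1, 2)) = Pow(Add(Add(-486, Pow(Add(1, Mul(2, Pow(13, Rational(1, 2)))), 2)), 488707), Rational(1, 2)) = Pow(Add(488221, Pow(Add(1, Mul(2, Pow(13, Rational(1, 2)))), 2)), Rational(1, 2))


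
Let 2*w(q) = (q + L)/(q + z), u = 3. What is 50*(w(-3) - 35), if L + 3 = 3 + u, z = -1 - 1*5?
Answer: -1750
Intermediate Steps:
z = -6 (z = -1 - 5 = -6)
L = 3 (L = -3 + (3 + 3) = -3 + 6 = 3)
w(q) = (3 + q)/(2*(-6 + q)) (w(q) = ((q + 3)/(q - 6))/2 = ((3 + q)/(-6 + q))/2 = (3 + q)/(2*(-6 + q)))
50*(w(-3) - 35) = 50*((3 - 3)/(2*(-6 - 3)) - 35) = 50*((½)*0/(-9) - 35) = 50*((½)*(-⅑)*0 - 35) = 50*(0 - 35) = 50*(-35) = -1750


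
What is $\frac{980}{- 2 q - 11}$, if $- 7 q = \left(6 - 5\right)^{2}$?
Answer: $- \frac{1372}{15} \approx -91.467$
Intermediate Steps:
$q = - \frac{1}{7}$ ($q = - \frac{\left(6 - 5\right)^{2}}{7} = - \frac{1^{2}}{7} = \left(- \frac{1}{7}\right) 1 = - \frac{1}{7} \approx -0.14286$)
$\frac{980}{- 2 q - 11} = \frac{980}{\left(-2\right) \left(- \frac{1}{7}\right) - 11} = \frac{980}{\frac{2}{7} - 11} = \frac{980}{- \frac{75}{7}} = 980 \left(- \frac{7}{75}\right) = - \frac{1372}{15}$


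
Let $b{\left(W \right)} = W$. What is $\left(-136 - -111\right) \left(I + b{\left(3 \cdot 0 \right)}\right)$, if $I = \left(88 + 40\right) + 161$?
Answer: $-7225$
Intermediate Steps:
$I = 289$ ($I = 128 + 161 = 289$)
$\left(-136 - -111\right) \left(I + b{\left(3 \cdot 0 \right)}\right) = \left(-136 - -111\right) \left(289 + 3 \cdot 0\right) = \left(-136 + 111\right) \left(289 + 0\right) = \left(-25\right) 289 = -7225$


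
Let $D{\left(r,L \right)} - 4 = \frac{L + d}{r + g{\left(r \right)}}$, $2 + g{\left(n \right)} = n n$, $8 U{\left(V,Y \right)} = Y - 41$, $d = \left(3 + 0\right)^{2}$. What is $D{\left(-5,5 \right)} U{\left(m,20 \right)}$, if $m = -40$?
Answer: $- \frac{301}{24} \approx -12.542$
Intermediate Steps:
$d = 9$ ($d = 3^{2} = 9$)
$U{\left(V,Y \right)} = - \frac{41}{8} + \frac{Y}{8}$ ($U{\left(V,Y \right)} = \frac{Y - 41}{8} = \frac{-41 + Y}{8} = - \frac{41}{8} + \frac{Y}{8}$)
$g{\left(n \right)} = -2 + n^{2}$ ($g{\left(n \right)} = -2 + n n = -2 + n^{2}$)
$D{\left(r,L \right)} = 4 + \frac{9 + L}{-2 + r + r^{2}}$ ($D{\left(r,L \right)} = 4 + \frac{L + 9}{r + \left(-2 + r^{2}\right)} = 4 + \frac{9 + L}{-2 + r + r^{2}}$)
$D{\left(-5,5 \right)} U{\left(m,20 \right)} = \frac{1 + 5 + 4 \left(-5\right) + 4 \left(-5\right)^{2}}{-2 - 5 + \left(-5\right)^{2}} \left(- \frac{41}{8} + \frac{1}{8} \cdot 20\right) = \frac{1 + 5 - 20 + 4 \cdot 25}{-2 - 5 + 25} \left(- \frac{41}{8} + \frac{5}{2}\right) = \frac{1 + 5 - 20 + 100}{18} \left(- \frac{21}{8}\right) = \frac{1}{18} \cdot 86 \left(- \frac{21}{8}\right) = \frac{43}{9} \left(- \frac{21}{8}\right) = - \frac{301}{24}$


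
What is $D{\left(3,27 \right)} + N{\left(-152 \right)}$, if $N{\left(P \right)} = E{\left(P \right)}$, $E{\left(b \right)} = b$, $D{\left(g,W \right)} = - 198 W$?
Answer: $-5498$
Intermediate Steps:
$N{\left(P \right)} = P$
$D{\left(3,27 \right)} + N{\left(-152 \right)} = \left(-198\right) 27 - 152 = -5346 - 152 = -5498$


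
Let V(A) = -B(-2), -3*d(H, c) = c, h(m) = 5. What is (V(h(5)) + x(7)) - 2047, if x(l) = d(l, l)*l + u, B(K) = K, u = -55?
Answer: -6349/3 ≈ -2116.3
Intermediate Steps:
d(H, c) = -c/3
V(A) = 2 (V(A) = -1*(-2) = 2)
x(l) = -55 - l²/3 (x(l) = (-l/3)*l - 55 = -l²/3 - 55 = -55 - l²/3)
(V(h(5)) + x(7)) - 2047 = (2 + (-55 - ⅓*7²)) - 2047 = (2 + (-55 - ⅓*49)) - 2047 = (2 + (-55 - 49/3)) - 2047 = (2 - 214/3) - 2047 = -208/3 - 2047 = -6349/3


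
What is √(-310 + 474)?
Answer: 2*√41 ≈ 12.806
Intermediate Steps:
√(-310 + 474) = √164 = 2*√41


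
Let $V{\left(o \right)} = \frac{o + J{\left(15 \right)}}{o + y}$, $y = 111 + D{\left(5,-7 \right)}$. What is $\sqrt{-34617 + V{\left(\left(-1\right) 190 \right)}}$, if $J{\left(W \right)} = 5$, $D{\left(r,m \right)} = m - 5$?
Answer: $\frac{i \sqrt{286646542}}{91} \approx 186.05 i$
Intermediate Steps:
$D{\left(r,m \right)} = -5 + m$ ($D{\left(r,m \right)} = m - 5 = -5 + m$)
$y = 99$ ($y = 111 - 12 = 99$)
$V{\left(o \right)} = \frac{5 + o}{99 + o}$ ($V{\left(o \right)} = \frac{o + 5}{o + 99} = \frac{5 + o}{99 + o}$)
$\sqrt{-34617 + V{\left(\left(-1\right) 190 \right)}} = \sqrt{-34617 + \frac{5 - 190}{99 - 190}} = \sqrt{-34617 + \frac{1}{-91} \left(-185\right)} = \sqrt{-34617 - - \frac{185}{91}} = \sqrt{-34617 + \frac{185}{91}} = \sqrt{- \frac{3149962}{91}} = \frac{i \sqrt{286646542}}{91}$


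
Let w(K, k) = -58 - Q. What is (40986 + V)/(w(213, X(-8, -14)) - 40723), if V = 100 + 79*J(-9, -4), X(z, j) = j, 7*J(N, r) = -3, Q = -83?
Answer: -287365/284886 ≈ -1.0087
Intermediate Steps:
J(N, r) = -3/7 (J(N, r) = (⅐)*(-3) = -3/7)
w(K, k) = 25 (w(K, k) = -58 - 1*(-83) = -58 + 83 = 25)
V = 463/7 (V = 100 + 79*(-3/7) = 100 - 237/7 = 463/7 ≈ 66.143)
(40986 + V)/(w(213, X(-8, -14)) - 40723) = (40986 + 463/7)/(25 - 40723) = (287365/7)/(-40698) = (287365/7)*(-1/40698) = -287365/284886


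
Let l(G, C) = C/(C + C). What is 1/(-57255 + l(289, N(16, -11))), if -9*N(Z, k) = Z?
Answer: -2/114509 ≈ -1.7466e-5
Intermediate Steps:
N(Z, k) = -Z/9
l(G, C) = ½ (l(G, C) = C/((2*C)) = (1/(2*C))*C = ½)
1/(-57255 + l(289, N(16, -11))) = 1/(-57255 + ½) = 1/(-114509/2) = -2/114509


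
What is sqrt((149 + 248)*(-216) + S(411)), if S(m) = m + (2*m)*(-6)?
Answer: I*sqrt(90273) ≈ 300.45*I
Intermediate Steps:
S(m) = -11*m (S(m) = m - 12*m = -11*m)
sqrt((149 + 248)*(-216) + S(411)) = sqrt((149 + 248)*(-216) - 11*411) = sqrt(397*(-216) - 4521) = sqrt(-85752 - 4521) = sqrt(-90273) = I*sqrt(90273)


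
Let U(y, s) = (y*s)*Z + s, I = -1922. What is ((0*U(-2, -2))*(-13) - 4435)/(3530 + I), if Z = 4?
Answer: -4435/1608 ≈ -2.7581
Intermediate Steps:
U(y, s) = s + 4*s*y (U(y, s) = (y*s)*4 + s = (s*y)*4 + s = 4*s*y + s = s + 4*s*y)
((0*U(-2, -2))*(-13) - 4435)/(3530 + I) = ((0*(-2*(1 + 4*(-2))))*(-13) - 4435)/(3530 - 1922) = ((0*(-2*(1 - 8)))*(-13) - 4435)/1608 = ((0*(-2*(-7)))*(-13) - 4435)*(1/1608) = ((0*14)*(-13) - 4435)*(1/1608) = (0*(-13) - 4435)*(1/1608) = (0 - 4435)*(1/1608) = -4435*1/1608 = -4435/1608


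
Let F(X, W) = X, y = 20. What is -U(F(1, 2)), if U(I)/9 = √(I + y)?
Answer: -9*√21 ≈ -41.243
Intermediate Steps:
U(I) = 9*√(20 + I) (U(I) = 9*√(I + 20) = 9*√(20 + I))
-U(F(1, 2)) = -9*√(20 + 1) = -9*√21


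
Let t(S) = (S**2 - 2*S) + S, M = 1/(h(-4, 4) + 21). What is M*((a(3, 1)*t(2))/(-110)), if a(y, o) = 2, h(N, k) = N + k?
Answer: -2/1155 ≈ -0.0017316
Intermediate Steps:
M = 1/21 (M = 1/((-4 + 4) + 21) = 1/(0 + 21) = 1/21 ≈ 0.047619)
t(S) = S**2 - S
M*((a(3, 1)*t(2))/(-110)) = ((2*(2*(-1 + 2)))/(-110))/21 = ((2*(2*1))*(-1/110))/21 = ((2*2)*(-1/110))/21 = (4*(-1/110))/21 = (1/21)*(-2/55) = -2/1155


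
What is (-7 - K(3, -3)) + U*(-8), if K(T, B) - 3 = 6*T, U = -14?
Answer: 84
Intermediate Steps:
K(T, B) = 3 + 6*T
(-7 - K(3, -3)) + U*(-8) = (-7 - (3 + 6*3)) - 14*(-8) = (-7 - (3 + 18)) + 112 = (-7 - 1*21) + 112 = (-7 - 21) + 112 = -28 + 112 = 84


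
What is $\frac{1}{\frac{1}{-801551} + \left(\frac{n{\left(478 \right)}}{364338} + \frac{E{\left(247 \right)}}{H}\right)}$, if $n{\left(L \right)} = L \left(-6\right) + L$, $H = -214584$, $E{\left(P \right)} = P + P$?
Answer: $- \frac{5222178600671916}{46285313298227} \approx -112.83$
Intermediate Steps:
$E{\left(P \right)} = 2 P$
$n{\left(L \right)} = - 5 L$ ($n{\left(L \right)} = - 6 L + L = - 5 L$)
$\frac{1}{\frac{1}{-801551} + \left(\frac{n{\left(478 \right)}}{364338} + \frac{E{\left(247 \right)}}{H}\right)} = \frac{1}{\frac{1}{-801551} + \left(\frac{\left(-5\right) 478}{364338} + \frac{2 \cdot 247}{-214584}\right)} = \frac{1}{- \frac{1}{801551} + \left(\left(-2390\right) \frac{1}{364338} + 494 \left(- \frac{1}{214584}\right)\right)} = \frac{1}{- \frac{1}{801551} - \frac{57736561}{6515092116}} = \frac{1}{- \frac{46285313298227}{5222178600671916}} = - \frac{5222178600671916}{46285313298227}$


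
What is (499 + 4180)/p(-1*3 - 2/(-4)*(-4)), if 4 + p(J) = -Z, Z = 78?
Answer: -4679/82 ≈ -57.061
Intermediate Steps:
p(J) = -82 (p(J) = -4 - 1*78 = -4 - 78 = -82)
(499 + 4180)/p(-1*3 - 2/(-4)*(-4)) = (499 + 4180)/(-82) = 4679*(-1/82) = -4679/82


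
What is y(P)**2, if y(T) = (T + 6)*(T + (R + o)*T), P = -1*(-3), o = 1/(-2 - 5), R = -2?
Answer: 46656/49 ≈ 952.16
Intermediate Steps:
o = -1/7 (o = 1/(-7) = -1/7 ≈ -0.14286)
P = 3
y(T) = -8*T*(6 + T)/7 (y(T) = (T + 6)*(T + (-2 - 1/7)*T) = (6 + T)*(T - 15*T/7) = (6 + T)*(-8*T/7) = -8*T*(6 + T)/7)
y(P)**2 = (-8/7*3*(6 + 3))**2 = (-8/7*3*9)**2 = (-216/7)**2 = 46656/49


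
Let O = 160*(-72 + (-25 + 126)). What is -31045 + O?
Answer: -26405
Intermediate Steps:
O = 4640 (O = 160*(-72 + 101) = 160*29 = 4640)
-31045 + O = -31045 + 4640 = -26405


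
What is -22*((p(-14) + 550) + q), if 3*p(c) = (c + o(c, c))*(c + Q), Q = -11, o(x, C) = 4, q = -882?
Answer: 16412/3 ≈ 5470.7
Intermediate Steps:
p(c) = (-11 + c)*(4 + c)/3 (p(c) = ((c + 4)*(c - 11))/3 = ((4 + c)*(-11 + c))/3 = ((-11 + c)*(4 + c))/3 = (-11 + c)*(4 + c)/3)
-22*((p(-14) + 550) + q) = -22*(((-44/3 - 7/3*(-14) + (⅓)*(-14)²) + 550) - 882) = -22*(((-44/3 + 98/3 + (⅓)*196) + 550) - 882) = -22*(((-44/3 + 98/3 + 196/3) + 550) - 882) = -22*((250/3 + 550) - 882) = -22*(1900/3 - 882) = -22*(-746/3) = 16412/3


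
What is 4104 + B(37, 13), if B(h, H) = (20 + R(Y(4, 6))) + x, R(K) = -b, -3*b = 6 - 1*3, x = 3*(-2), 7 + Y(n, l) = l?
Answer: 4119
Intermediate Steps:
Y(n, l) = -7 + l
x = -6
b = -1 (b = -(6 - 1*3)/3 = -(6 - 3)/3 = -⅓*3 = -1)
R(K) = 1 (R(K) = -1*(-1) = 1)
B(h, H) = 15 (B(h, H) = (20 + 1) - 6 = 21 - 6 = 15)
4104 + B(37, 13) = 4104 + 15 = 4119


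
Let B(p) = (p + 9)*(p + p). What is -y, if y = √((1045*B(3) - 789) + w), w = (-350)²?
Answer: -√196951 ≈ -443.79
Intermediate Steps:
B(p) = 2*p*(9 + p) (B(p) = (9 + p)*(2*p) = 2*p*(9 + p))
w = 122500
y = √196951 (y = √((1045*(2*3*(9 + 3)) - 789) + 122500) = √((1045*(2*3*12) - 789) + 122500) = √((1045*72 - 789) + 122500) = √((75240 - 789) + 122500) = √(74451 + 122500) = √196951 ≈ 443.79)
-y = -√196951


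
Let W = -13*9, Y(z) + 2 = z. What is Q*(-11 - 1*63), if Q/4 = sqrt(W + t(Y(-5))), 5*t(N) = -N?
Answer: -5032*I*sqrt(10)/5 ≈ -3182.5*I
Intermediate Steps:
Y(z) = -2 + z
t(N) = -N/5 (t(N) = (-N)/5 = -N/5)
W = -117
Q = 68*I*sqrt(10)/5 (Q = 4*sqrt(-117 - (-2 - 5)/5) = 4*sqrt(-117 - 1/5*(-7)) = 4*sqrt(-117 + 7/5) = 4*sqrt(-578/5) = 4*(17*I*sqrt(10)/5) = 68*I*sqrt(10)/5 ≈ 43.007*I)
Q*(-11 - 1*63) = (68*I*sqrt(10)/5)*(-11 - 1*63) = (68*I*sqrt(10)/5)*(-11 - 63) = (68*I*sqrt(10)/5)*(-74) = -5032*I*sqrt(10)/5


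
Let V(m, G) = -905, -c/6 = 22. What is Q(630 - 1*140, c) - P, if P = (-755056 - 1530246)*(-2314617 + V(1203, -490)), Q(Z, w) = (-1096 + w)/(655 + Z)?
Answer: -6058958781003608/1145 ≈ -5.2917e+12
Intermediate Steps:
c = -132 (c = -6*22 = -132)
Q(Z, w) = (-1096 + w)/(655 + Z)
P = 5291667057644 (P = (-755056 - 1530246)*(-2314617 - 905) = -2285302*(-2315522) = 5291667057644)
Q(630 - 1*140, c) - P = (-1096 - 132)/(655 + (630 - 1*140)) - 1*5291667057644 = -1228/(655 + (630 - 140)) - 5291667057644 = -1228/(655 + 490) - 5291667057644 = -1228/1145 - 5291667057644 = -6058958781003608/1145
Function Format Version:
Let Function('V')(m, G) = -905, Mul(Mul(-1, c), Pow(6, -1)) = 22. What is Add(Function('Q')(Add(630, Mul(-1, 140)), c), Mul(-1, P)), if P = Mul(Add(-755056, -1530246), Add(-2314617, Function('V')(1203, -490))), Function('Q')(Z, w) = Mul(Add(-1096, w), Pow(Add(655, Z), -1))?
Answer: Rational(-6058958781003608, 1145) ≈ -5.2917e+12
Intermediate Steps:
c = -132 (c = Mul(-6, 22) = -132)
Function('Q')(Z, w) = Mul(Pow(Add(655, Z), -1), Add(-1096, w))
P = 5291667057644 (P = Mul(Add(-755056, -1530246), Add(-2314617, -905)) = Mul(-2285302, -2315522) = 5291667057644)
Add(Function('Q')(Add(630, Mul(-1, 140)), c), Mul(-1, P)) = Add(Mul(Pow(Add(655, Add(630, Mul(-1, 140))), -1), Add(-1096, -132)), Mul(-1, 5291667057644)) = Add(Mul(Pow(Add(655, Add(630, -140)), -1), -1228), -5291667057644) = Add(Mul(Pow(Add(655, 490), -1), -1228), -5291667057644) = Add(Mul(Pow(1145, -1), -1228), -5291667057644) = Add(Mul(Rational(1, 1145), -1228), -5291667057644) = Add(Rational(-1228, 1145), -5291667057644) = Rational(-6058958781003608, 1145)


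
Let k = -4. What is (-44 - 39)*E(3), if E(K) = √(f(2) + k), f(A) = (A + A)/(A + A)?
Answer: -83*I*√3 ≈ -143.76*I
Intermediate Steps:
f(A) = 1 (f(A) = (2*A)/((2*A)) = (2*A)*(1/(2*A)) = 1)
E(K) = I*√3 (E(K) = √(1 - 4) = √(-3) = I*√3)
(-44 - 39)*E(3) = (-44 - 39)*(I*√3) = -83*I*√3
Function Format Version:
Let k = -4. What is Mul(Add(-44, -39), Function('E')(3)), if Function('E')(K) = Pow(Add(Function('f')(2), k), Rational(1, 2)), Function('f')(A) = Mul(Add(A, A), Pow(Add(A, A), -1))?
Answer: Mul(-83, I, Pow(3, Rational(1, 2))) ≈ Mul(-143.76, I)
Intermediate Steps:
Function('f')(A) = 1 (Function('f')(A) = Mul(Mul(2, A), Pow(Mul(2, A), -1)) = Mul(Mul(2, A), Mul(Rational(1, 2), Pow(A, -1))) = 1)
Function('E')(K) = Mul(I, Pow(3, Rational(1, 2))) (Function('E')(K) = Pow(Add(1, -4), Rational(1, 2)) = Pow(-3, Rational(1, 2)) = Mul(I, Pow(3, Rational(1, 2))))
Mul(Add(-44, -39), Function('E')(3)) = Mul(Add(-44, -39), Mul(I, Pow(3, Rational(1, 2)))) = Mul(-83, Mul(I, Pow(3, Rational(1, 2)))) = Mul(-83, I, Pow(3, Rational(1, 2)))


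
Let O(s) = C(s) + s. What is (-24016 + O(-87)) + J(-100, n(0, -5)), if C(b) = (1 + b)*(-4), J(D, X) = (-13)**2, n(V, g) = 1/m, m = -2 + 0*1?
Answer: -23590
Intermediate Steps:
m = -2 (m = -2 + 0 = -2)
n(V, g) = -1/2 (n(V, g) = 1/(-2) = -1/2)
J(D, X) = 169
C(b) = -4 - 4*b
O(s) = -4 - 3*s (O(s) = (-4 - 4*s) + s = -4 - 3*s)
(-24016 + O(-87)) + J(-100, n(0, -5)) = (-24016 + (-4 - 3*(-87))) + 169 = (-24016 + (-4 + 261)) + 169 = (-24016 + 257) + 169 = -23759 + 169 = -23590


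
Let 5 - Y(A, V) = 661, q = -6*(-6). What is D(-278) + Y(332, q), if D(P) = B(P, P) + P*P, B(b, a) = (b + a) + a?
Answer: 75794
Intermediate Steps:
q = 36
B(b, a) = b + 2*a (B(b, a) = (a + b) + a = b + 2*a)
Y(A, V) = -656 (Y(A, V) = 5 - 1*661 = 5 - 661 = -656)
D(P) = P² + 3*P (D(P) = (P + 2*P) + P*P = 3*P + P² = P² + 3*P)
D(-278) + Y(332, q) = -278*(3 - 278) - 656 = -278*(-275) - 656 = 76450 - 656 = 75794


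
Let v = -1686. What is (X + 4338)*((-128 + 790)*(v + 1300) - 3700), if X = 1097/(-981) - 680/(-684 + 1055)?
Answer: -409002088015072/363951 ≈ -1.1238e+9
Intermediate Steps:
X = -1074067/363951 (X = 1097*(-1/981) - 680/371 = -1097/981 - 680*1/371 = -1097/981 - 680/371 = -1074067/363951 ≈ -2.9511)
(X + 4338)*((-128 + 790)*(v + 1300) - 3700) = (-1074067/363951 + 4338)*((-128 + 790)*(-1686 + 1300) - 3700) = 1577745371*(662*(-386) - 3700)/363951 = 1577745371*(-255532 - 3700)/363951 = (1577745371/363951)*(-259232) = -409002088015072/363951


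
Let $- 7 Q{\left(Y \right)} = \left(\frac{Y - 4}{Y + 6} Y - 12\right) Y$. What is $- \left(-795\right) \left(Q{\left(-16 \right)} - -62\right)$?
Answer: $- \frac{214650}{7} \approx -30664.0$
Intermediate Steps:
$Q{\left(Y \right)} = - \frac{Y \left(-12 + \frac{Y \left(-4 + Y\right)}{6 + Y}\right)}{7}$ ($Q{\left(Y \right)} = - \frac{\left(\frac{Y - 4}{Y + 6} Y - 12\right) Y}{7} = - \frac{\left(\frac{-4 + Y}{6 + Y} Y - 12\right) Y}{7} = - \frac{\left(\frac{Y \left(-4 + Y\right)}{6 + Y} - 12\right) Y}{7} = - \frac{\left(-12 + \frac{Y \left(-4 + Y\right)}{6 + Y}\right) Y}{7} = - \frac{Y \left(-12 + \frac{Y \left(-4 + Y\right)}{6 + Y}\right)}{7}$)
$- \left(-795\right) \left(Q{\left(-16 \right)} - -62\right) = - \left(-795\right) \left(\frac{1}{7} \left(-16\right) \frac{1}{6 - 16} \left(72 - \left(-16\right)^{2} + 16 \left(-16\right)\right) - -62\right) = - \left(-795\right) \left(\frac{1}{7} \left(-16\right) \frac{1}{-10} \left(72 - 256 - 256\right) + 62\right) = - \left(-795\right) \left(\frac{1}{7} \left(-16\right) \left(- \frac{1}{10}\right) \left(72 - 256 - 256\right) + 62\right) = - \left(-795\right) \left(\frac{1}{7} \left(-16\right) \left(- \frac{1}{10}\right) \left(-440\right) + 62\right) = - \left(-795\right) \left(- \frac{704}{7} + 62\right) = - \frac{\left(-795\right) \left(-270\right)}{7} = \left(-1\right) \frac{214650}{7} = - \frac{214650}{7}$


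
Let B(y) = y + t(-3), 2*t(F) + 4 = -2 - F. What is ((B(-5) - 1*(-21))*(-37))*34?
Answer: -18241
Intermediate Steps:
t(F) = -3 - F/2 (t(F) = -2 + (-2 - F)/2 = -2 + (-1 - F/2) = -3 - F/2)
B(y) = -3/2 + y (B(y) = y + (-3 - ½*(-3)) = y + (-3 + 3/2) = y - 3/2 = -3/2 + y)
((B(-5) - 1*(-21))*(-37))*34 = (((-3/2 - 5) - 1*(-21))*(-37))*34 = ((-13/2 + 21)*(-37))*34 = ((29/2)*(-37))*34 = -1073/2*34 = -18241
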